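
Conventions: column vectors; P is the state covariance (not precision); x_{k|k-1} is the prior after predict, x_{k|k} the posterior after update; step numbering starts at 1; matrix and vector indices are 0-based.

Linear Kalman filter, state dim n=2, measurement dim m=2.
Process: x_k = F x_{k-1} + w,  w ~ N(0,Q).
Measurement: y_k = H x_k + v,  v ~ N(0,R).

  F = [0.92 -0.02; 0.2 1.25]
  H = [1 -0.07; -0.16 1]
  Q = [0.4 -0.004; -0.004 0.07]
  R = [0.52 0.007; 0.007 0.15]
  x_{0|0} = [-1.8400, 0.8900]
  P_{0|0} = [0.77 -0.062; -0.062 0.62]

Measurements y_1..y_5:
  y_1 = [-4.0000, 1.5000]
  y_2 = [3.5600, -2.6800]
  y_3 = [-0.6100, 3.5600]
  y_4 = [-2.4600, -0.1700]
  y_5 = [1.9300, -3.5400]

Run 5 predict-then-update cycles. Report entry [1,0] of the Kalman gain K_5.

step 1: x^-=[-1.7106, 0.7445]  P^-=[1.0543 0.0511; 0.0511 1.0385]  S=[1.5722 -0.1827; -0.1827 1.1992]  K=[0.6687 0.0038; 0.0877 0.8726]  nu=[-2.2373, 0.4818]  x^+=[-3.2049, 0.9688]  P^+=[0.3521 0.0616; 0.0616 0.1414]
step 2: x^-=[-2.9679, 0.5700]  P^-=[0.6958 0.1278; 0.1278 0.3357]  S=[1.1995 0.0014; 0.0014 0.4627]  K=[0.5725 0.0339; 0.0862 0.6812]  nu=[6.5678, -3.7248]  x^+=[0.6662, -1.4016]  P^+=[0.3020 0.0574; 0.0574 0.1120]
step 3: x^-=[0.6409, -1.6187]  P^-=[0.6535 0.1146; 0.1146 0.2857]  S=[1.1589 -0.0017; -0.0017 0.4158]  K=[0.5570 0.0263; 0.0825 0.6434]  nu=[-1.3643, 5.2813]  x^+=[0.0201, 1.6669]  P^+=[0.2937 0.0548; 0.0548 0.1059]
step 4: x^-=[-0.0148, 2.0876]  P^-=[0.6466 0.1102; 0.1102 0.2746]  S=[1.1525 -0.0042; -0.0042 0.4059]  K=[0.5544 0.0225; 0.0813 0.6339]  nu=[-2.2990, -2.2600]  x^+=[-1.3402, 0.4681]  P^+=[0.2922 0.0540; 0.0540 0.1043]
step 5: x^-=[-1.2424, 0.3170]  P^-=[0.6454 0.1091; 0.1091 0.2717]  S=[1.1515 -0.0050; -0.0050 0.4033]  K=[0.5540 0.0212; 0.0809 0.6314]  nu=[3.1945, -4.0558]  x^+=[0.4412, -1.9851]  P^+=[0.2920 0.0538; 0.0538 0.1039]

K[1,0] = 0.0809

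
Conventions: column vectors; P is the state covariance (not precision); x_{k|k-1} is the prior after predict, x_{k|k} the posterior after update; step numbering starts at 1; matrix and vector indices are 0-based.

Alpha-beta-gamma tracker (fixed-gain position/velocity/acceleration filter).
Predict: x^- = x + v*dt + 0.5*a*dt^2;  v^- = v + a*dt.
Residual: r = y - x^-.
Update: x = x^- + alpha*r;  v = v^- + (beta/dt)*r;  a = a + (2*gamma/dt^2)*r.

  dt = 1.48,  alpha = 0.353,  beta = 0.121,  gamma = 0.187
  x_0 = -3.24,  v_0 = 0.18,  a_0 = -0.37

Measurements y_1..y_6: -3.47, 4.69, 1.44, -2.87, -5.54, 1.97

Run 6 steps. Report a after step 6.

step 1: x_pred=-3.3788  r=-0.0912  x^+=-3.4110  v^+=-0.3751  a^+=-0.3856
step 2: x_pred=-4.3884  r=9.0784  x^+=-1.1837  v^+=-0.2035  a^+=1.1645
step 3: x_pred=-0.2095  r=1.6495  x^+=0.3728  v^+=1.6549  a^+=1.4462
step 4: x_pred=4.4058  r=-7.2758  x^+=1.8375  v^+=3.2003  a^+=0.2038
step 5: x_pred=6.7972  r=-12.3372  x^+=2.4422  v^+=2.4934  a^+=-1.9027
step 6: x_pred=4.0485  r=-2.0785  x^+=3.3148  v^+=-0.4925  a^+=-2.2576

a_post = -2.2576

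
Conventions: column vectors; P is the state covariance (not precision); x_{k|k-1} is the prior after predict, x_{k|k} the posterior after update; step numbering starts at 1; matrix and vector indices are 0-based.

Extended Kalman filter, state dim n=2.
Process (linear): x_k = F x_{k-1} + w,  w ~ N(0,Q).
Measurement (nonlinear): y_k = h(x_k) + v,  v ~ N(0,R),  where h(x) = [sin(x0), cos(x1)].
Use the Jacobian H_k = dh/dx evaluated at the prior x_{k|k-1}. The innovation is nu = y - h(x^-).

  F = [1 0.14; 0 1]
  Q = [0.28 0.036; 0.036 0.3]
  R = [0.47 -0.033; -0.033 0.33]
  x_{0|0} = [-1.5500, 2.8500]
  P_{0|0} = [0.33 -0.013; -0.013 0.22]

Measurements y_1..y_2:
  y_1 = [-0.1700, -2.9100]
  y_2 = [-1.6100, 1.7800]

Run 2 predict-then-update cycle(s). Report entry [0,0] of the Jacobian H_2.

step 1: x^-=[-1.1510, 2.8500]  P^-=[0.6107 0.0538; 0.0538 0.5200]  H_jac=[0.4076 0.0000; 0.0000 -0.2875]  S=[0.5714 -0.0393; -0.0393 0.3730]  K=[0.4359 0.0045; 0.0109 -0.3997]  nu=[0.7432, -1.9522]  x^+=[-0.8358, 3.6383]  P^+=[0.5023 0.0449; 0.0449 0.4600]
step 2: x^-=[-0.3264, 3.6383]  P^-=[0.8038 0.1453; 0.1453 0.7600]  H_jac=[0.9472 0.0000; 0.0000 0.4765]  S=[1.1912 0.0326; 0.0326 0.5026]  K=[0.6366 0.0965; 0.0960 0.7144]  nu=[-1.2893, 2.6592]  x^+=[-0.8905, 5.4142]  P^+=[0.3125 0.0227; 0.0227 0.4881]

H_jac[0,0] = 0.9472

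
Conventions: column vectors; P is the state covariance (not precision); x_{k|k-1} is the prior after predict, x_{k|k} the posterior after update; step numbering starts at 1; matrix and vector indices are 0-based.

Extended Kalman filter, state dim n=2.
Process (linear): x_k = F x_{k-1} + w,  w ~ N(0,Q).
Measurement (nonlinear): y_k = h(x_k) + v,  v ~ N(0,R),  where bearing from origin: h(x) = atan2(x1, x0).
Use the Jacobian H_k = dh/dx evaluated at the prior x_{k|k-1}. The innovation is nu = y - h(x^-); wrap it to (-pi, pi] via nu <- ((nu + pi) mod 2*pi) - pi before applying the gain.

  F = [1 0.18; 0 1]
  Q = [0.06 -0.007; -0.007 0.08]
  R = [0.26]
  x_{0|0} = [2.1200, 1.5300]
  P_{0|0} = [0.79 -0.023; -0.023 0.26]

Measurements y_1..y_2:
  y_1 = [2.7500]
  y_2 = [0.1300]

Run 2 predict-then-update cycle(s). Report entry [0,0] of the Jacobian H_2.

step 1: x^-=[2.3954, 1.5300]  P^-=[0.8501 0.0168; 0.0168 0.3400]  H_jac=[-0.1894 0.2965]  S=[0.3185]  K=[-0.4899; 0.3065]  nu=[2.1816]  x^+=[1.3267, 2.1987]  P^+=[0.7737 0.0646; 0.0646 0.3101]
step 2: x^-=[1.7225, 2.1987]  P^-=[0.8670 0.1134; 0.1134 0.3901]  H_jac=[-0.2818 0.2208]  S=[0.3338]  K=[-0.6571; 0.1622]  nu=[-0.7763]  x^+=[2.2325, 2.0728]  P^+=[0.7229 0.1490; 0.1490 0.3813]

H_jac[0,0] = -0.2818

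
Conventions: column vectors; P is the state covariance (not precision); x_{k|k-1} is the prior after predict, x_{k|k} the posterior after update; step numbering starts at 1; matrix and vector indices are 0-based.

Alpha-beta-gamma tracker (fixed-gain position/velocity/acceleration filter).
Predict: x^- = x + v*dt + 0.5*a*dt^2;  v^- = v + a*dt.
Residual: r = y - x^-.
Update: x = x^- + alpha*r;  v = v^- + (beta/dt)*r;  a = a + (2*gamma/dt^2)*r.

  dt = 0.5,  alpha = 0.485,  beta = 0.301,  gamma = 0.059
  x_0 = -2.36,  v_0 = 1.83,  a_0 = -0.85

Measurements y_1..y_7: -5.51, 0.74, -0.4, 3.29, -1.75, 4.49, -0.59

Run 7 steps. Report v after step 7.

step 1: x_pred=-1.5512  r=-3.9588  x^+=-3.4712  v^+=-0.9782  a^+=-2.7185
step 2: x_pred=-4.3001  r=5.0401  x^+=-1.8557  v^+=0.6967  a^+=-0.3396
step 3: x_pred=-1.5498  r=1.1498  x^+=-0.9921  v^+=1.2191  a^+=0.2031
step 4: x_pred=-0.3572  r=3.6472  x^+=1.4117  v^+=3.5163  a^+=1.9246
step 5: x_pred=3.4104  r=-5.1604  x^+=0.9076  v^+=1.3720  a^+=-0.5111
step 6: x_pred=1.5297  r=2.9603  x^+=2.9654  v^+=2.8985  a^+=0.8861
step 7: x_pred=4.5255  r=-5.1155  x^+=2.0445  v^+=0.2621  a^+=-1.5284

v_post = 0.2621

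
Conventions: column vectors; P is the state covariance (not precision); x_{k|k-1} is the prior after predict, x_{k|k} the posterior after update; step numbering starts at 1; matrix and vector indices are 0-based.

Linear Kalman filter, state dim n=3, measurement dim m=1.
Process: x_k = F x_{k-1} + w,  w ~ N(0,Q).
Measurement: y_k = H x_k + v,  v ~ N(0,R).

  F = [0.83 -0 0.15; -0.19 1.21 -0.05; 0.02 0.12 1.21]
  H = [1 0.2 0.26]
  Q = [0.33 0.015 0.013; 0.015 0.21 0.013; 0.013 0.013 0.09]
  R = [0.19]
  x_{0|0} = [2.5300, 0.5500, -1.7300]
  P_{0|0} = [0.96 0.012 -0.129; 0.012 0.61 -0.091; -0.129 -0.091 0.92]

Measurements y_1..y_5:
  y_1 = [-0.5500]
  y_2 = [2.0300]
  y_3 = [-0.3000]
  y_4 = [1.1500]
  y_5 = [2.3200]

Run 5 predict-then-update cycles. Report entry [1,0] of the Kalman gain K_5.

K[1,0] = 0.8058

step 1: x^-=[1.8404, 0.2713, -1.9767]  P^-=[0.9799 -0.1387 0.0655; -0.1387 1.1431 -0.0606; 0.0655 -0.0606 1.4135]  S=[1.2835]  K=[0.7551; 0.0578; 0.3280]  nu=[-1.9307]  x^+=[0.3824, 0.1598, -2.6099]  P^+=[0.2480 -0.1947 -0.2523; -0.1947 1.1388 -0.0849; -0.2523 -0.0849 1.2755]
step 2: x^-=[-0.0741, 0.2512, -3.1311]  P^-=[0.4667 -0.2270 -0.0265; -0.2270 1.9845 0.0344; -0.0265 0.0344 1.9361]  S=[0.7660]  K=[0.5411; 0.2335; 0.6316]  nu=[2.8679]  x^+=[1.4776, 0.9208, -1.3198]  P^+=[0.2425 -0.3238 -0.2882; -0.3238 1.9427 -0.0786; -0.2882 -0.0786 1.6306]
step 3: x^-=[1.0285, 0.8995, -1.4569]  P^-=[0.4620 -0.3547 -0.0110; -0.3547 3.2201 0.1471; -0.0110 0.1471 2.4671]  S=[0.8152]  K=[0.4761; 0.4018; 0.8094]  nu=[-1.1296]  x^+=[0.4906, 0.4456, -2.3712]  P^+=[0.2771 -0.5107 -0.3252; -0.5107 3.0885 -0.1181; -0.3252 -0.1181 1.9330]
step 4: x^-=[0.0516, 0.5645, -2.8058]  P^-=[0.4834 -0.5547 -0.0121; -0.5547 4.9896 0.2457; -0.0121 0.2457 2.9122]  S=[0.8673]  K=[0.4259; 0.5847; 0.9158]  nu=[1.7151]  x^+=[0.7820, 1.5673, -1.2352]  P^+=[0.3261 -0.7707 -0.3504; -0.7707 4.6931 -0.2187; -0.3504 -0.2187 2.1849]
step 5: x^-=[0.4638, 1.8096, -1.2909]  P^-=[0.5166 -0.8420 -0.0186; -0.8420 7.4726 0.3220; -0.0186 0.3220 3.2725]  S=[0.9137]  K=[0.3758; 0.8058; 0.9813]  nu=[1.8300]  x^+=[1.1514, 3.2841, 0.5048]  P^+=[0.3876 -1.1186 -0.3556; -1.1186 6.8793 -0.4005; -0.3556 -0.4005 2.3927]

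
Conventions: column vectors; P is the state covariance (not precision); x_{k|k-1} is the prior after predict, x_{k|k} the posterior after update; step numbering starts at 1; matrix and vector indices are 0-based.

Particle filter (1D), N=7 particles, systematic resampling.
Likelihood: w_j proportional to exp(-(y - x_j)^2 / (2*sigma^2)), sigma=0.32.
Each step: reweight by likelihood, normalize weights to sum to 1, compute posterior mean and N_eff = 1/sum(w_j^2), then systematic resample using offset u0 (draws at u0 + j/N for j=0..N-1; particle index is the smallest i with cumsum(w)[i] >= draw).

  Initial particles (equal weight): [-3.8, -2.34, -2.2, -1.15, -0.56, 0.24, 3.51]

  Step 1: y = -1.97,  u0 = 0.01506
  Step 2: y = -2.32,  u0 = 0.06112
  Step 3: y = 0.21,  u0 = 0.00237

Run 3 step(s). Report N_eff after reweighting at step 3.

step 1: w=[0.0000, 0.3875, 0.5840, 0.0284, 0.0000, 0.0000, 0.0000]  mean=-2.2244  Neff=2.0321  idx=[1, 1, 1, 2, 2, 2, 2]
step 2: w=[0.1485, 0.1485, 0.1485, 0.1387, 0.1387, 0.1387, 0.1387]  mean=-2.2624  Neff=6.9919  idx=[0, 1, 2, 3, 4, 5, 6]
step 3: w=[0.0082, 0.0082, 0.0082, 0.2438, 0.2438, 0.2438, 0.2438]  mean=-2.2035  Neff=4.2011  idx=[0, 3, 4, 4, 5, 5, 6]

N_eff = 4.2011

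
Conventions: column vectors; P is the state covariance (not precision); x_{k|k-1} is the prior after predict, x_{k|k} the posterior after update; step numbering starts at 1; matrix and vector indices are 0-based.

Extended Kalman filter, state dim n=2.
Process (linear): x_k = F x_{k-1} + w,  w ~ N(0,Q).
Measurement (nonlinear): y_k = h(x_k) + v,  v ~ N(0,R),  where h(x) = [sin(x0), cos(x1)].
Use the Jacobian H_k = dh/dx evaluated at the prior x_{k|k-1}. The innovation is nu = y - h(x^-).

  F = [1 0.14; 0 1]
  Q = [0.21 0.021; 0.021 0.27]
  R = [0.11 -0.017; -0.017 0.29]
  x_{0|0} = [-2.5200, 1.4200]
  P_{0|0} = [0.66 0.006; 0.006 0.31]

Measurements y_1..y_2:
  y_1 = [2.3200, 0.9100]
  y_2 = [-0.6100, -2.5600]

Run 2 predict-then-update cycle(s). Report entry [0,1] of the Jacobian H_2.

H_jac[0,1] = 0.0000

step 1: x^-=[-2.3212, 1.4200]  P^-=[0.8778 0.0704; 0.0704 0.5800]  H_jac=[-0.6819 0.0000; 0.0000 -0.9887]  S=[0.5182 0.0305; 0.0305 0.8569]  K=[-1.1528 -0.0402; -0.0534 -0.6673]  nu=[3.0514, 0.7598]  x^+=[-5.8693, 0.7500]  P^+=[0.1849 -0.0080; -0.0080 0.1948]
step 2: x^-=[-5.7643, 0.7500]  P^-=[0.3965 0.0403; 0.0403 0.4648]  H_jac=[0.8684 0.0000; 0.0000 -0.6817]  S=[0.4090 -0.0408; -0.0408 0.5060]  K=[0.8432 0.0138; 0.0231 -0.6243]  nu=[-1.1059, -3.2917]  x^+=[-6.7423, 2.7795]  P^+=[0.1065 0.0152; 0.0152 0.2662]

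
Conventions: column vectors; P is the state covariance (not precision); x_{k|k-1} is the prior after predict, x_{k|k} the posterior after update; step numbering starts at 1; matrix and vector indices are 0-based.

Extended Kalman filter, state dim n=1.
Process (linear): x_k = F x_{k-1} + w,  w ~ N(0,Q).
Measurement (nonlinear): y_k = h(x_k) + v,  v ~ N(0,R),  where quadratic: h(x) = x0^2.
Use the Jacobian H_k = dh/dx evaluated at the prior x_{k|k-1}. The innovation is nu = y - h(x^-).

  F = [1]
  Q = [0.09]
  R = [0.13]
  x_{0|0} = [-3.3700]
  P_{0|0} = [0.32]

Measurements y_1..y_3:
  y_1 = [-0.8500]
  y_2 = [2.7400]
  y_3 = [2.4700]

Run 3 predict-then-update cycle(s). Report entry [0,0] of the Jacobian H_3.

step 1: x^-=[-3.3700]  P^-=[0.4100]  H_jac=[-6.7400]  S=[18.7553]  K=[-0.1473]  nu=[-12.2069]  x^+=[-1.5714]  P^+=[0.0028]
step 2: x^-=[-1.5714]  P^-=[0.0928]  H_jac=[-3.1429]  S=[1.0471]  K=[-0.2787]  nu=[0.2706]  x^+=[-1.6468]  P^+=[0.0115]
step 3: x^-=[-1.6468]  P^-=[0.1015]  H_jac=[-3.2937]  S=[1.2314]  K=[-0.2716]  nu=[-0.2421]  x^+=[-1.5811]  P^+=[0.0107]

H_jac[0,0] = -3.2937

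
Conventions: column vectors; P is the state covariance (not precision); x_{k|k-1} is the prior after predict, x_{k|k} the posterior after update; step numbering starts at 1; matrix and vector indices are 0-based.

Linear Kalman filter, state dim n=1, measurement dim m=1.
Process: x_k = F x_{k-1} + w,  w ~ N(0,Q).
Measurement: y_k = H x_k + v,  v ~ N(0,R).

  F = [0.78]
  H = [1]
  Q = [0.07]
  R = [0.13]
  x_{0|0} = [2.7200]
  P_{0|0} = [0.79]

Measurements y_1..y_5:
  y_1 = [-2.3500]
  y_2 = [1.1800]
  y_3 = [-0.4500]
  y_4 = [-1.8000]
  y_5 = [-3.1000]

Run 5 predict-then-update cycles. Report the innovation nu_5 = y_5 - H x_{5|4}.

step 1: x^-=[2.1216]  P^-=[0.5506]  S=[0.6806]  K=[0.8090]  nu=[-4.4716]  x^+=[-1.4959]  P^+=[0.1052]
step 2: x^-=[-1.1668]  P^-=[0.1340]  S=[0.2640]  K=[0.5075]  nu=[2.3468]  x^+=[0.0243]  P^+=[0.0660]
step 3: x^-=[0.0190]  P^-=[0.1101]  S=[0.2401]  K=[0.4587]  nu=[-0.4690]  x^+=[-0.1961]  P^+=[0.0596]
step 4: x^-=[-0.1530]  P^-=[0.1063]  S=[0.2363]  K=[0.4498]  nu=[-1.6470]  x^+=[-0.8938]  P^+=[0.0585]
step 5: x^-=[-0.6972]  P^-=[0.1056]  S=[0.2356]  K=[0.4482]  nu=[-2.4028]  x^+=[-1.7740]  P^+=[0.0583]

innov = [-2.4028]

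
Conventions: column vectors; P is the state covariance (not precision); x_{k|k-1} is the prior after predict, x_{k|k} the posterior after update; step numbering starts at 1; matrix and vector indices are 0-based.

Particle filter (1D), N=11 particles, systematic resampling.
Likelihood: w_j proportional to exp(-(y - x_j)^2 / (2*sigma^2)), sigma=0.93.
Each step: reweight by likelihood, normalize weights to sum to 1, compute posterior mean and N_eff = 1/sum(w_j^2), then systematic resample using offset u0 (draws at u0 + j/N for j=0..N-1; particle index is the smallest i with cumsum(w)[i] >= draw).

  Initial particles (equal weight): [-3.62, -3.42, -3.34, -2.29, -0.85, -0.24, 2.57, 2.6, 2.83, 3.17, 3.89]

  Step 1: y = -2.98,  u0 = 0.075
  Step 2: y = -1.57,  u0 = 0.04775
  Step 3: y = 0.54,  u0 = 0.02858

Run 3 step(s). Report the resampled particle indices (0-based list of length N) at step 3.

resampled_idx = [6, 9, 9, 9, 9, 9, 10, 10, 10, 10, 10]

step 1: w=[0.2283, 0.2587, 0.2685, 0.2197, 0.0210, 0.0038, 0.0000, 0.0000, 0.0000, 0.0000, 0.0000]  mean=-3.1299  Neff=4.1689  idx=[0, 0, 1, 1, 1, 2, 2, 2, 3, 3, 4]
step 2: w=[0.0267, 0.0267, 0.0418, 0.0418, 0.0418, 0.0495, 0.0495, 0.0495, 0.2243, 0.2243, 0.2243]  mean=-2.3356  Neff=6.0649  idx=[1, 4, 6, 7, 8, 8, 9, 9, 9, 10, 10]
step 3: w=[0.0001, 0.0002, 0.0002, 0.0002, 0.0139, 0.0139, 0.0139, 0.0139, 0.0139, 0.4650, 0.4650]  mean=-0.9516  Neff=2.3073  idx=[6, 9, 9, 9, 9, 9, 10, 10, 10, 10, 10]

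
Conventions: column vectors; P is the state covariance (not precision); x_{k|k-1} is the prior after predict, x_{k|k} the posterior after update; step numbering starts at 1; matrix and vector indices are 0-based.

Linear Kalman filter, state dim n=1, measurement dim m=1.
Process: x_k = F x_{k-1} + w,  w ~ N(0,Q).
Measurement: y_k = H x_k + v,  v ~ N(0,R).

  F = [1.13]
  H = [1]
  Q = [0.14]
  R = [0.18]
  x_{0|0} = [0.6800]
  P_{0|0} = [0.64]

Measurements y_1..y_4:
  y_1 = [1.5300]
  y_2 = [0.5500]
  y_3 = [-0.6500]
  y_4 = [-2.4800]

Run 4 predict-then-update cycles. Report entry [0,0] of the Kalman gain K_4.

K[0,0] = 0.6101

step 1: x^-=[0.7684]  P^-=[0.9572]  S=[1.1372]  K=[0.8417]  nu=[0.7616]  x^+=[1.4095]  P^+=[0.1515]
step 2: x^-=[1.5927]  P^-=[0.3335]  S=[0.5135]  K=[0.6494]  nu=[-1.0427]  x^+=[0.9155]  P^+=[0.1169]
step 3: x^-=[1.0345]  P^-=[0.2893]  S=[0.4693]  K=[0.6164]  nu=[-1.6845]  x^+=[-0.0039]  P^+=[0.1110]
step 4: x^-=[-0.0044]  P^-=[0.2817]  S=[0.4617]  K=[0.6101]  nu=[-2.4756]  x^+=[-1.5148]  P^+=[0.1098]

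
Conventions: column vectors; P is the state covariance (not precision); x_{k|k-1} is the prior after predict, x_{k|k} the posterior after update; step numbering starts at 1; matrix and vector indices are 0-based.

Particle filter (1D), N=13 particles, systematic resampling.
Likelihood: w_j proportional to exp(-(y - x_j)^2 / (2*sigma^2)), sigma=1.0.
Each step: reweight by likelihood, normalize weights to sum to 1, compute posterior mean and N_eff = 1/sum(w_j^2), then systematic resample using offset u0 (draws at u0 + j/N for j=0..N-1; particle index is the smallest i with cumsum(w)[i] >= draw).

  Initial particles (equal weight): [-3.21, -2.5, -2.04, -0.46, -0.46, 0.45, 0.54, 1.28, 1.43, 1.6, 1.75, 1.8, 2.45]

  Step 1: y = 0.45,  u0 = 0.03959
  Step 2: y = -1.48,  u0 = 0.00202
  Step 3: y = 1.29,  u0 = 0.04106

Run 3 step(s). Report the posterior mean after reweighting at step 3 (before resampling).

post_mean = 0.0105

step 1: w=[0.0002, 0.0021, 0.0073, 0.1068, 0.1068, 0.1616, 0.1610, 0.1145, 0.1000, 0.0834, 0.0694, 0.0650, 0.0219]  mean=0.7558  Neff=8.7334  idx=[3, 4, 4, 5, 5, 6, 6, 7, 7, 8, 9, 10, 11]
step 2: w=[0.2445, 0.2445, 0.2445, 0.0639, 0.0639, 0.0535, 0.0535, 0.0091, 0.0091, 0.0060, 0.0036, 0.0022, 0.0019]  mean=-0.1772  Neff=5.1707  idx=[0, 0, 0, 0, 1, 1, 1, 2, 2, 2, 3, 4, 6]
step 3: w=[0.0500, 0.0500, 0.0500, 0.0500, 0.0500, 0.0500, 0.0500, 0.0500, 0.0500, 0.0500, 0.1626, 0.1626, 0.1746]  mean=0.0105  Neff=9.2280  idx=[0, 2, 3, 5, 6, 8, 10, 10, 10, 11, 11, 12, 12]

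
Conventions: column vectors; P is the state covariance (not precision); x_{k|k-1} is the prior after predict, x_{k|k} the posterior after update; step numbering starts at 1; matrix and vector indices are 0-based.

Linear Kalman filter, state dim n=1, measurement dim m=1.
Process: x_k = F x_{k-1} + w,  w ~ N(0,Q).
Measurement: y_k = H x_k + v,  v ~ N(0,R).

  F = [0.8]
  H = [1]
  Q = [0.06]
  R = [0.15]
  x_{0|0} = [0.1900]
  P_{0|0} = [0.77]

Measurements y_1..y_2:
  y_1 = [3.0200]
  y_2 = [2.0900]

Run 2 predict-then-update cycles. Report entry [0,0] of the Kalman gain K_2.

step 1: x^-=[0.1520]  P^-=[0.5528]  S=[0.7028]  K=[0.7866]  nu=[2.8680]  x^+=[2.4079]  P^+=[0.1180]
step 2: x^-=[1.9263]  P^-=[0.1355]  S=[0.2855]  K=[0.4746]  nu=[0.1637]  x^+=[2.0040]  P^+=[0.0712]

K[0,0] = 0.4746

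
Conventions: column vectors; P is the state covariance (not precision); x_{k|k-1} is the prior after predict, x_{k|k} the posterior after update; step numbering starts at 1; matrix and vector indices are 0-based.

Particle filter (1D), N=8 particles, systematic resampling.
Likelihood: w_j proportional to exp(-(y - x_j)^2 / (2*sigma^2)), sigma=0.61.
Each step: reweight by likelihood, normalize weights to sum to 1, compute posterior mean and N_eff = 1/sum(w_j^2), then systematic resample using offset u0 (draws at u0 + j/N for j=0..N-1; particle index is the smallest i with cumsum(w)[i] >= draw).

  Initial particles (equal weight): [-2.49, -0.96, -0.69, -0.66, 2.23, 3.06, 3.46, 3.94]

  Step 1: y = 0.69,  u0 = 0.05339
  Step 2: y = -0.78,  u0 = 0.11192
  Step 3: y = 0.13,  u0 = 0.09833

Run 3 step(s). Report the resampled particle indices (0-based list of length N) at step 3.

resampled_idx = [1, 2, 3, 4, 5, 5, 6, 7]

step 1: w=[0.0000, 0.1114, 0.3344, 0.3733, 0.1785, 0.0023, 0.0001, 0.0000]  mean=-0.1785  Neff=3.3848  idx=[1, 2, 2, 2, 3, 3, 3, 4]
step 2: w=[0.1394, 0.1440, 0.1440, 0.1440, 0.1428, 0.1428, 0.1428, 0.0000]  mean=-0.7148  Neff=6.9992  idx=[0, 1, 2, 3, 4, 5, 6, 6]
step 3: w=[0.0644, 0.1287, 0.1287, 0.1287, 0.1374, 0.1374, 0.1374, 0.1374]  mean=-0.6909  Neff=7.7323  idx=[1, 2, 3, 4, 5, 5, 6, 7]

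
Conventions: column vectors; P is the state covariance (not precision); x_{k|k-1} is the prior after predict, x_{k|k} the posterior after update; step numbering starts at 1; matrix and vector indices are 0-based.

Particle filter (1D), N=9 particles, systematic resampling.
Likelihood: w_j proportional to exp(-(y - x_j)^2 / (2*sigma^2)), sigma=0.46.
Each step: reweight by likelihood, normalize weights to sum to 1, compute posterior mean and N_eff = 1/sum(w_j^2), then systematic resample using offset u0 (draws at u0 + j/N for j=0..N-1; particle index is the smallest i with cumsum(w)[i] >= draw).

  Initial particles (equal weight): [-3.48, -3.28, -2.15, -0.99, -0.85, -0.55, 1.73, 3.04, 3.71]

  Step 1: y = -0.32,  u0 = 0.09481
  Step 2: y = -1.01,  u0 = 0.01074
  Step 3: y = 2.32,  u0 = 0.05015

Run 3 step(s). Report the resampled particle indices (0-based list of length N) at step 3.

resampled_idx = [5, 5, 6, 6, 6, 7, 7, 8, 8]

step 1: w=[0.0000, 0.0000, 0.0002, 0.1985, 0.2952, 0.5060, 0.0000, 0.0000, 0.0000]  mean=-0.7262  Neff=2.6136  idx=[3, 4, 4, 4, 5, 5, 5, 5, 5]
step 2: w=[0.1457, 0.1373, 0.1373, 0.1373, 0.0885, 0.0885, 0.0885, 0.0885, 0.0885]  mean=-0.7377  Neff=8.5521  idx=[0, 0, 1, 2, 3, 4, 5, 6, 7]
step 3: w=[0.0004, 0.0004, 0.0034, 0.0034, 0.0034, 0.2472, 0.2472, 0.2472, 0.2472]  mean=-0.5534  Neff=4.0893  idx=[5, 5, 6, 6, 6, 7, 7, 8, 8]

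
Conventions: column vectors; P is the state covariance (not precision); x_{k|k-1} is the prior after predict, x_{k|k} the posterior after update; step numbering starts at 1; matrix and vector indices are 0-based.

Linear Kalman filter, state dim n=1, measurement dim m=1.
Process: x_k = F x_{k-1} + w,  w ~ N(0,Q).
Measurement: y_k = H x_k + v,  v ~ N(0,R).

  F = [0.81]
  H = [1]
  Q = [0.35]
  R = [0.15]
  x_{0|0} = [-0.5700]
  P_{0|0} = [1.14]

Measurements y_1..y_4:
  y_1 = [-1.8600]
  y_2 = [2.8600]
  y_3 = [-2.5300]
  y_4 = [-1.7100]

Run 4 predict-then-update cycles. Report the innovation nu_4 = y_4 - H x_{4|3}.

innov = [-0.5022]

step 1: x^-=[-0.4617]  P^-=[1.0980]  S=[1.2480]  K=[0.8798]  nu=[-1.3983]  x^+=[-1.6919]  P^+=[0.1320]
step 2: x^-=[-1.3705]  P^-=[0.4366]  S=[0.5866]  K=[0.7443]  nu=[4.2305]  x^+=[1.7782]  P^+=[0.1116]
step 3: x^-=[1.4403]  P^-=[0.4232]  S=[0.5732]  K=[0.7383]  nu=[-3.9703]  x^+=[-1.4911]  P^+=[0.1108]
step 4: x^-=[-1.2078]  P^-=[0.4227]  S=[0.5727]  K=[0.7381]  nu=[-0.5022]  x^+=[-1.5785]  P^+=[0.1107]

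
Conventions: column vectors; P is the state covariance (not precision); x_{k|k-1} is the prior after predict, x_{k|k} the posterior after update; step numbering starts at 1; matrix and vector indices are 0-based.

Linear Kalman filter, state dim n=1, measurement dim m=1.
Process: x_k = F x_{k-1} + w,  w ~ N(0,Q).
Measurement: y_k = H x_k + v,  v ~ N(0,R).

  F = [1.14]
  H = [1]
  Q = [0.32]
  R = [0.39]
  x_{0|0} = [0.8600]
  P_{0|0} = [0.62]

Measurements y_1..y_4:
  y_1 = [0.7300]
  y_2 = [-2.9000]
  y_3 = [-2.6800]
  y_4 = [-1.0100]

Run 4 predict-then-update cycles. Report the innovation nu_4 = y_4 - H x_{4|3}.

step 1: x^-=[0.9804]  P^-=[1.1258]  S=[1.5158]  K=[0.7427]  nu=[-0.2504]  x^+=[0.7944]  P^+=[0.2897]
step 2: x^-=[0.9056]  P^-=[0.6964]  S=[1.0864]  K=[0.6410]  nu=[-3.8056]  x^+=[-1.5339]  P^+=[0.2500]
step 3: x^-=[-1.7486]  P^-=[0.6449]  S=[1.0349]  K=[0.6232]  nu=[-0.9314]  x^+=[-2.3290]  P^+=[0.2430]
step 4: x^-=[-2.6551]  P^-=[0.6358]  S=[1.0258]  K=[0.6198]  nu=[1.6451]  x^+=[-1.6354]  P^+=[0.2417]

innov = [1.6451]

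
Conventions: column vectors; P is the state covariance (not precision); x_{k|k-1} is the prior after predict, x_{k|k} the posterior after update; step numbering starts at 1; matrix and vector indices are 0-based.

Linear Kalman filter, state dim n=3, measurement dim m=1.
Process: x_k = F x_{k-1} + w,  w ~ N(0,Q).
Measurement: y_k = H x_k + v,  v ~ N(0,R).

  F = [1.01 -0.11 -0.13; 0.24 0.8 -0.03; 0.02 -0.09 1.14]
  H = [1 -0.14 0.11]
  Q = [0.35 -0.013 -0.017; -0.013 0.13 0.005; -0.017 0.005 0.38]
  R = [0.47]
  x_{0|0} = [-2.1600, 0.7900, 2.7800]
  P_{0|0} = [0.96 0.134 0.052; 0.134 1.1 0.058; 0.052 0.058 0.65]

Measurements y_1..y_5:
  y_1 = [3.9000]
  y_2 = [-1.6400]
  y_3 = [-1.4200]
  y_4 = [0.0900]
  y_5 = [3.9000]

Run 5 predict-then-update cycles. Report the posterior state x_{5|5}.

x_post = [1.5155, -0.3566, 2.9038]

step 1: x^-=[-2.6299, 0.0302, 3.0549]  P^-=[1.3118 0.2211 -0.0424; 0.2211 0.9378 -0.0253; -0.0424 -0.0253 1.2240]  S=[1.7445]  K=[0.7315; 0.0499; 0.0549]  nu=[6.1981]  x^+=[1.9042, 0.3395, 3.3953]  P^+=[0.3782 0.1574 -0.1125; 0.1574 0.9335 -0.0301; -0.1125 -0.0301 1.2188]
step 2: x^-=[1.4445, 0.6268, 3.8782]  P^-=[0.7614 0.1343 -0.3212; 0.1343 0.8138 -0.1612; -0.3212 -0.1612 1.9721]  S=[1.1679]  K=[0.6056; 0.0023; -0.0699]  nu=[-3.4234]  x^+=[-0.6286, 0.6190, 4.1176]  P^+=[0.3331 0.1327 -0.2717; 0.1327 0.8138 -0.1610; -0.2717 -0.1610 1.9664]
step 3: x^-=[-1.2383, 0.2208, 4.6257]  P^-=[0.7701 0.1404 -0.5998; 0.1404 0.7344 -0.3414; -0.5998 -0.3414 2.9624]  S=[1.1296]  K=[0.6060; 0.0001; -0.2002]  nu=[-0.6596]  x^+=[-1.6380, 0.2208, 4.7578]  P^+=[0.3554 0.1404 -0.4628; 0.1404 0.7344 -0.3414; -0.4628 -0.3414 2.9171]
step 4: x^-=[-2.2972, -0.3592, 5.3713]  P^-=[0.8513 0.1925 -0.9408; 0.1925 0.7001 -0.5854; -0.9408 -0.5854 4.2256]  S=[1.1433]  K=[0.6305; 0.0263; -0.3446]  nu=[1.7460]  x^+=[-1.1963, -0.3133, 4.7696]  P^+=[0.3968 0.1735 -0.6924; 0.1735 0.6993 -0.5750; -0.6924 -0.5750 4.0899]
step 5: x^-=[-1.7939, -0.6808, 5.4416]  P^-=[0.9592 0.2737 -1.3543; 0.2737 0.7083 -0.8993; -1.3543 -0.8993 5.7868]  S=[1.1662]  K=[0.6619; 0.0648; -0.5076]  nu=[5.0000]  x^+=[1.5155, -0.3566, 2.9038]  P^+=[0.4483 0.2236 -0.9626; 0.2236 0.7034 -0.8609; -0.9626 -0.8609 5.4864]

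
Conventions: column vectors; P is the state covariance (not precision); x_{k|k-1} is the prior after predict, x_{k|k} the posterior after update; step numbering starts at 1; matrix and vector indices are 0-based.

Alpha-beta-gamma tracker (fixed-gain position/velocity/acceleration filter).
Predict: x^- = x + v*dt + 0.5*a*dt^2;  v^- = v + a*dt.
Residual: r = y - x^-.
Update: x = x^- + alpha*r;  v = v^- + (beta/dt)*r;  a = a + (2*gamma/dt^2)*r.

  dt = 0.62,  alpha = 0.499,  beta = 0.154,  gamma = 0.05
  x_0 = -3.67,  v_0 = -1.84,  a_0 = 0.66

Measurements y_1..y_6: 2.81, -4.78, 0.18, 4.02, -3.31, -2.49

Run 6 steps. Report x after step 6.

step 1: x_pred=-4.6839  r=7.4939  x^+=-0.9445  v^+=0.4306  a^+=2.6095
step 2: x_pred=-0.1759  r=-4.6041  x^+=-2.4734  v^+=0.9049  a^+=1.4118
step 3: x_pred=-1.6410  r=1.8210  x^+=-0.7323  v^+=2.2325  a^+=1.8855
step 4: x_pred=1.0143  r=3.0057  x^+=2.5141  v^+=4.1481  a^+=2.6674
step 5: x_pred=5.5987  r=-8.9087  x^+=1.1532  v^+=3.5892  a^+=0.3499
step 6: x_pred=3.4458  r=-5.9358  x^+=0.4838  v^+=2.3317  a^+=-1.1943

x_post = 0.4838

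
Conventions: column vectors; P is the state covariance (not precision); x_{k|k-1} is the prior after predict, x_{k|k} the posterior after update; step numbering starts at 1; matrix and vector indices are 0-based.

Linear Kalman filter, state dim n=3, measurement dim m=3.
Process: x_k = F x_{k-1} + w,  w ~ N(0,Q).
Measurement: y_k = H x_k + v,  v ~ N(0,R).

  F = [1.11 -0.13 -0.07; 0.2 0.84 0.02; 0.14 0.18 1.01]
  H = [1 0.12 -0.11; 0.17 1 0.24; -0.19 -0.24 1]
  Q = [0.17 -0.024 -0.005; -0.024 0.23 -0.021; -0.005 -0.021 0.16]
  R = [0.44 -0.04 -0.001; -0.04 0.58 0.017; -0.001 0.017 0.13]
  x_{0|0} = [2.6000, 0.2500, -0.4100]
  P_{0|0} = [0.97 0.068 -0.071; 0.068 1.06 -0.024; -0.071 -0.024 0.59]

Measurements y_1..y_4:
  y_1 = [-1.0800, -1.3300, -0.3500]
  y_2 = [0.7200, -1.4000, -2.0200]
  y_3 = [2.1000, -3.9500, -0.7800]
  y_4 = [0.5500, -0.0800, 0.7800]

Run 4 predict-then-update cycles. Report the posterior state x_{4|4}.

x_post = [1.1596, -1.1232, 0.0316]

step 1: x^-=[2.8822, 0.7218, -0.0051]  P^-=[1.3769 0.1373 0.0161; 0.1373 1.0384 0.1538; 0.0161 0.1538 0.7898]  S=[1.8668 0.4290 -0.3765; 0.4290 1.8256 0.0281; -0.3765 0.0281 0.9619]  K=[0.7377 0.0322 -0.0016; -0.0424 0.6143 -0.1609; 0.1011 0.1533 0.8146]  nu=[-4.0494, -2.5406, 0.3760]  x^+=[-0.1876, -0.7277, -0.4975]  P^+=[0.3377 -0.0790 0.0448; -0.0790 0.3544 0.0596; 0.0448 0.0596 0.1312]
step 2: x^-=[-0.0788, -0.6587, -0.6597]  P^-=[0.6097 -0.0628 0.0568; -0.0628 0.4694 0.0925; 0.0568 0.0925 0.3423]  S=[1.0306 0.0519 -0.0800; 0.0519 1.1144 0.0755; -0.0800 0.0755 0.4497]  K=[0.5772 0.0219 0.0012; -0.0462 0.4405 -0.1005; 0.0765 0.1156 0.6821]  nu=[0.8053, -0.5696, -1.5334]  x^+=[0.3717, -0.7927, -1.7099]  P^+=[0.2646 -0.0637 0.0349; -0.0637 0.2560 0.0438; 0.0349 0.0438 0.1077]
step 3: x^-=[0.6353, -0.6257, -1.8176]  P^-=[0.5146 -0.0535 0.0434; -0.0535 0.4016 0.0620; 0.0434 0.0620 0.3059]  S=[0.9400 0.0376 -0.0765; 0.0376 1.0292 0.0536; -0.0765 0.0536 0.4265]  K=[0.5342 0.0239 -0.0044; -0.0383 0.4032 -0.1144; 0.0682 0.1017 0.6625]  nu=[1.3398, -2.9961, 1.0082]  x^+=[1.2751, -2.0003, -1.3632]  P^+=[0.2444 -0.0569 0.0321; -0.0569 0.2341 0.0374; 0.0321 0.0374 0.1029]
step 4: x^-=[1.7708, -1.4525, -1.5584]  P^-=[0.4877 -0.0490 0.0402; -0.0490 0.3874 0.0530; 0.0402 0.0530 0.2971]  S=[0.9149 0.0361 -0.0758; 0.0361 1.0107 0.0459; -0.0758 0.0459 0.4218]  K=[0.5204 0.0247 -0.0057; -0.0348 0.3944 -0.1218; 0.0658 0.0976 0.6573]  nu=[-1.2179, 1.4454, 2.3262]  x^+=[1.1596, -1.1232, 0.0316]  P^+=[0.2380 -0.0545 0.0313; -0.0545 0.2289 0.0355; 0.0313 0.0355 0.1015]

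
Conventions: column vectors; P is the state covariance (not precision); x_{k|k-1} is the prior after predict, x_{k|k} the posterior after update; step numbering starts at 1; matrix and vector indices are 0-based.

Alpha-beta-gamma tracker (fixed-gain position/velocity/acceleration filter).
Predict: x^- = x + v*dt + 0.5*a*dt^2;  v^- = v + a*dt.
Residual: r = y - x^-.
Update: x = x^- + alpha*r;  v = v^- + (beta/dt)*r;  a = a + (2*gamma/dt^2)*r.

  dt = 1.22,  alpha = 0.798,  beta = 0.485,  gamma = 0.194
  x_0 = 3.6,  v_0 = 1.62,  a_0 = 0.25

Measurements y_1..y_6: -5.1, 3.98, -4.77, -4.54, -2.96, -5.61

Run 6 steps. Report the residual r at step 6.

resid = -1.5903

step 1: x_pred=5.7625  r=-10.8624  x^+=-2.9058  v^+=-2.3933  a^+=-2.5817
step 2: x_pred=-7.7468  r=11.7268  x^+=1.6112  v^+=-0.8810  a^+=0.4753
step 3: x_pred=0.8901  r=-5.6601  x^+=-3.6267  v^+=-2.5512  a^+=-1.0002
step 4: x_pred=-7.4835  r=2.9435  x^+=-5.1346  v^+=-2.6013  a^+=-0.2329
step 5: x_pred=-8.4814  r=5.5214  x^+=-4.0753  v^+=-0.6904  a^+=1.2065
step 6: x_pred=-4.0197  r=-1.5903  x^+=-5.2888  v^+=0.1493  a^+=0.7919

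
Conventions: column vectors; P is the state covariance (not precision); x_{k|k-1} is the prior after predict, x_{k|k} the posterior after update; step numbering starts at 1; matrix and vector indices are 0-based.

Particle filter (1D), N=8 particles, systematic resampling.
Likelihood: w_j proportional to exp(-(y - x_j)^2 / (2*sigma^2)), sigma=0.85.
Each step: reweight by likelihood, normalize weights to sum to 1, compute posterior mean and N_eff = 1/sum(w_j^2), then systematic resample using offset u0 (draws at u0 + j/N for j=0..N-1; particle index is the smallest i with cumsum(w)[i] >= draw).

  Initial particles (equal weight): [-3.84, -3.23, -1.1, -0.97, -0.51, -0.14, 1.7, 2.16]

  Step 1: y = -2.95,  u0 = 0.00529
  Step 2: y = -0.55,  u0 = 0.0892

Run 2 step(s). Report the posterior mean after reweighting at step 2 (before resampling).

step 1: w=[0.3389, 0.5553, 0.0549, 0.0389, 0.0095, 0.0025, 0.0000, 0.0000]  mean=-3.1983  Neff=2.3372  idx=[0, 0, 0, 1, 1, 1, 1, 1]
step 2: w=[0.0153, 0.0153, 0.0153, 0.1908, 0.1908, 0.1908, 0.1908, 0.1908]  mean=-3.2581  Neff=5.4731  idx=[3, 3, 4, 5, 5, 6, 7, 7]

post_mean = -3.2581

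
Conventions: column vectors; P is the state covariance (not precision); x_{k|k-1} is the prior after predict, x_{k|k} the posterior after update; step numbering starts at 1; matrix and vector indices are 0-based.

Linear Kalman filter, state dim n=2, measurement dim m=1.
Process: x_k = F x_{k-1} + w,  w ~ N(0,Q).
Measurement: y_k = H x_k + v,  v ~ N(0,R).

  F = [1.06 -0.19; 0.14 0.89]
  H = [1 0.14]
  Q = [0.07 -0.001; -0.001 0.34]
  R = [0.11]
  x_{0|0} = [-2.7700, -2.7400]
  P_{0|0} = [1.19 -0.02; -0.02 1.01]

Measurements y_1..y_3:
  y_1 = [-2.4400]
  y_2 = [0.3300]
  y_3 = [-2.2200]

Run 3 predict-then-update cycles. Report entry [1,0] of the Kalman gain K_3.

K[1,0] = -0.5715

step 1: x^-=[-2.4156, -2.8264]  P^-=[1.4516 -0.0135; -0.0135 1.1584]  S=[1.5805]  K=[0.9172; 0.0940]  nu=[0.3713]  x^+=[-2.0750, -2.7915]  P^+=[0.1219 -0.1499; -0.1499 1.1444]
step 2: x^-=[-1.6692, -2.7749]  P^-=[0.3086 -0.3138; -0.3138 1.2115]  S=[0.3545]  K=[0.7467; -0.4068]  nu=[2.3876]  x^+=[0.1136, -3.7463]  P^+=[0.1110 -0.2061; -0.2061 1.1528]
step 3: x^-=[0.8322, -3.3183]  P^-=[0.3194 -0.3685; -0.3685 1.2040]  S=[0.3498]  K=[0.7655; -0.5715]  nu=[-2.5876]  x^+=[-1.1487, -1.8394]  P^+=[0.1144 -0.2154; -0.2154 1.0897]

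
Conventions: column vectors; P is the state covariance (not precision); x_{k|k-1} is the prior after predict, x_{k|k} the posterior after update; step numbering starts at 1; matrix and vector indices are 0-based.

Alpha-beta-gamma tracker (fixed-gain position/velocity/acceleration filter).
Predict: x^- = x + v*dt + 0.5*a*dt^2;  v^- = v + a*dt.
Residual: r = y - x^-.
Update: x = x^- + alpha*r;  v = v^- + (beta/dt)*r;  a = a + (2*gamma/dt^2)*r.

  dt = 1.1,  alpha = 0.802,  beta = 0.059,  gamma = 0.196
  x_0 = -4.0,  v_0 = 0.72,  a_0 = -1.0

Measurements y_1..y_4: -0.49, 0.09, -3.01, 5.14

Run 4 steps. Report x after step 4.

x_post = 3.6743

step 1: x_pred=-3.8130  r=3.3230  x^+=-1.1480  v^+=-0.2018  a^+=0.0765
step 2: x_pred=-1.3236  r=1.4136  x^+=-0.1899  v^+=-0.0418  a^+=0.5345
step 3: x_pred=0.0876  r=-3.0976  x^+=-2.3967  v^+=0.3801  a^+=-0.4690
step 4: x_pred=-2.2624  r=7.4024  x^+=3.6743  v^+=0.2612  a^+=1.9291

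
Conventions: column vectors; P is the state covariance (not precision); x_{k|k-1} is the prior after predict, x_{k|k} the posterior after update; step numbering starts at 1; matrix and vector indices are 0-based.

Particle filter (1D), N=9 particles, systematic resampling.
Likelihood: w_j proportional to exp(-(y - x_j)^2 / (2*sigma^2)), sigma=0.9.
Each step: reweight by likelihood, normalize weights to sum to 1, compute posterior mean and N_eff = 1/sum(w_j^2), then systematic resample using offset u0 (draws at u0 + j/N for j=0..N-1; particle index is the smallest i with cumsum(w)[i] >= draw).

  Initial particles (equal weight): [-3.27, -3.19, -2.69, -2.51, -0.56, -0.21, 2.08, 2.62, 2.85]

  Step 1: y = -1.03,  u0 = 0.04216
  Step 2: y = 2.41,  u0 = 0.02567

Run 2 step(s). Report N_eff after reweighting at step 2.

step 1: w=[0.0217, 0.0270, 0.0878, 0.1245, 0.4198, 0.3177, 0.0012, 0.0001, 0.0000]  mean=-1.0047  Neff=3.3154  idx=[1, 3, 4, 4, 4, 4, 5, 5, 5]
step 2: w=[0.0000, 0.0000, 0.0712, 0.0712, 0.0712, 0.0712, 0.2383, 0.2383, 0.2383]  mean=-0.3097  Neff=5.2430  idx=[2, 3, 5, 6, 6, 7, 7, 8, 8]

N_eff = 5.2430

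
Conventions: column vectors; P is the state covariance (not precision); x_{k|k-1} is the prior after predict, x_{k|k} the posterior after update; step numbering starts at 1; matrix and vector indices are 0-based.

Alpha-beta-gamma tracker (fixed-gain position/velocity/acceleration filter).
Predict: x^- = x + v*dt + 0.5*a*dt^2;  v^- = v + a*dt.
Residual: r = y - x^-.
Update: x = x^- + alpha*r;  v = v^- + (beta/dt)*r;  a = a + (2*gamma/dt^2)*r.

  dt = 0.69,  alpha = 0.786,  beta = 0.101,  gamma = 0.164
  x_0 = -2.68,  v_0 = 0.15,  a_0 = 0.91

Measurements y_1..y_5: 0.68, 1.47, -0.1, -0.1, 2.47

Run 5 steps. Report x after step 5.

step 1: x_pred=-2.3599  r=3.0399  x^+=0.0295  v^+=1.2229  a^+=3.0043
step 2: x_pred=1.5884  r=-0.1184  x^+=1.4953  v^+=3.2785  a^+=2.9227
step 3: x_pred=4.4532  r=-4.5532  x^+=0.8744  v^+=4.6286  a^+=-0.2142
step 4: x_pred=4.0172  r=-4.1172  x^+=0.7811  v^+=3.8782  a^+=-3.0506
step 5: x_pred=2.7308  r=-0.2608  x^+=2.5258  v^+=1.7351  a^+=-3.2303

x_post = 2.5258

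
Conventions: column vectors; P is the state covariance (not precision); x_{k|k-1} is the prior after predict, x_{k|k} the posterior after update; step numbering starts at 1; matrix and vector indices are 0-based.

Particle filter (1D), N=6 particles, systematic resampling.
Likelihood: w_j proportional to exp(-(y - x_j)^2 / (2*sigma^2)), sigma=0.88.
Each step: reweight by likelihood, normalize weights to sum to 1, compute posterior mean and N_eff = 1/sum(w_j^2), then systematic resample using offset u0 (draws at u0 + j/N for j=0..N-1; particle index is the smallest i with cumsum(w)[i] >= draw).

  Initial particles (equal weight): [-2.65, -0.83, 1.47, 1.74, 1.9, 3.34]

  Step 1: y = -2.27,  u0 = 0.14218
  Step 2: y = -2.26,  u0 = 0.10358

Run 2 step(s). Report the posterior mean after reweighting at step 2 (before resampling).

post_mean = -2.4163

step 1: w=[0.7764, 0.2234, 0.0001, 0.0000, 0.0000, 0.0000]  mean=-2.2428  Neff=1.5319  idx=[0, 0, 0, 0, 1, 1]
step 2: w=[0.2179, 0.2179, 0.2179, 0.2179, 0.0642, 0.0642]  mean=-2.4163  Neff=5.0462  idx=[0, 1, 2, 2, 3, 5]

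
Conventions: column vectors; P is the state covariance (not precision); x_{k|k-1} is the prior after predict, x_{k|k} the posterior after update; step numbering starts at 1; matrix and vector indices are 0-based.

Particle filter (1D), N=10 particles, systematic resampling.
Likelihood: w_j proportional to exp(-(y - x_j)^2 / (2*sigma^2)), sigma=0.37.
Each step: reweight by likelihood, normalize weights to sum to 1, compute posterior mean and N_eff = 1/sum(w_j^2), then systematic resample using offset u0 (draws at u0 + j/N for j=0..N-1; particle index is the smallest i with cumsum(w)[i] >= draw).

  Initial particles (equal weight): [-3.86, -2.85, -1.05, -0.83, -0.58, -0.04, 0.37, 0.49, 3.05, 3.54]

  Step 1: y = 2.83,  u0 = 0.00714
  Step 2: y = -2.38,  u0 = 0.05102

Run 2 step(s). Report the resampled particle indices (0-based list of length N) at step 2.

step 1: w=[0.0000, 0.0000, 0.0000, 0.0000, 0.0000, 0.0000, 0.0000, 0.0000, 0.8408, 0.1592]  mean=3.1280  Neff=1.3655  idx=[8, 8, 8, 8, 8, 8, 8, 8, 8, 9]
step 2: w=[0.1111, 0.1111, 0.1111, 0.1111, 0.1111, 0.1111, 0.1111, 0.1111, 0.1111, 0.0000]  mean=3.0500  Neff=9.0000  idx=[0, 1, 2, 3, 4, 4, 5, 6, 7, 8]

resampled_idx = [0, 1, 2, 3, 4, 4, 5, 6, 7, 8]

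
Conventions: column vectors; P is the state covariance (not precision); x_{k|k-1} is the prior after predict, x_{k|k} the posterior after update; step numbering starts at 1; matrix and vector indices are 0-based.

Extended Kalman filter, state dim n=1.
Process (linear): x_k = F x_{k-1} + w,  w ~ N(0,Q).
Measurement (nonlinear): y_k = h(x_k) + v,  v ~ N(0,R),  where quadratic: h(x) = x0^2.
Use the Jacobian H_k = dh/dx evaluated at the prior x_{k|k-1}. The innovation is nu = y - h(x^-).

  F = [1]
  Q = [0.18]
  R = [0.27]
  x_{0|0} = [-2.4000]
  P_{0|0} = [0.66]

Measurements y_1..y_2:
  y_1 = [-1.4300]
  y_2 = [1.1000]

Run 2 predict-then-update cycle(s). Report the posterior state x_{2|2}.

step 1: x^-=[-2.4000]  P^-=[0.8400]  H_jac=[-4.8000]  S=[19.6236]  K=[-0.2055]  nu=[-7.1900]  x^+=[-0.9227]  P^+=[0.0116]
step 2: x^-=[-0.9227]  P^-=[0.1916]  H_jac=[-1.8454]  S=[0.9223]  K=[-0.3833]  nu=[0.2486]  x^+=[-1.0180]  P^+=[0.0561]

x_post = [-1.0180]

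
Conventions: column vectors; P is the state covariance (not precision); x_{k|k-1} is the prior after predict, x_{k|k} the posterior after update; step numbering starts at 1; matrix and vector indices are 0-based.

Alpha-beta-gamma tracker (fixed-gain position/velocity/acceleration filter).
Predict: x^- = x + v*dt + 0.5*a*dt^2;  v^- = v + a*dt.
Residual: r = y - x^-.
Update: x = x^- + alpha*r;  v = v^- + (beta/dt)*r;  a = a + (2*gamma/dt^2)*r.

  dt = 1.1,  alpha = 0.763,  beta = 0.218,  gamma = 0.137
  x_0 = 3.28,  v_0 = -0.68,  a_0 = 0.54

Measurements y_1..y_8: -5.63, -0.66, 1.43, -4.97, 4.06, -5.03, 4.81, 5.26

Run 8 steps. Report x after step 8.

x_post = 5.7205

step 1: x_pred=2.8587  r=-8.4887  x^+=-3.6182  v^+=-1.7683  a^+=-1.3822
step 2: x_pred=-6.3996  r=5.7396  x^+=-2.0203  v^+=-2.1513  a^+=-0.0825
step 3: x_pred=-4.4366  r=5.8666  x^+=0.0396  v^+=-1.0794  a^+=1.2459
step 4: x_pred=-0.3939  r=-4.5761  x^+=-3.8855  v^+=-0.6158  a^+=0.2097
step 5: x_pred=-4.4359  r=8.4959  x^+=2.0465  v^+=1.2987  a^+=2.1336
step 6: x_pred=4.7658  r=-9.7958  x^+=-2.7084  v^+=1.7043  a^+=-0.0846
step 7: x_pred=-0.8849  r=5.6949  x^+=3.4603  v^+=2.7398  a^+=1.2050
step 8: x_pred=7.2031  r=-1.9431  x^+=5.7205  v^+=3.6802  a^+=0.7650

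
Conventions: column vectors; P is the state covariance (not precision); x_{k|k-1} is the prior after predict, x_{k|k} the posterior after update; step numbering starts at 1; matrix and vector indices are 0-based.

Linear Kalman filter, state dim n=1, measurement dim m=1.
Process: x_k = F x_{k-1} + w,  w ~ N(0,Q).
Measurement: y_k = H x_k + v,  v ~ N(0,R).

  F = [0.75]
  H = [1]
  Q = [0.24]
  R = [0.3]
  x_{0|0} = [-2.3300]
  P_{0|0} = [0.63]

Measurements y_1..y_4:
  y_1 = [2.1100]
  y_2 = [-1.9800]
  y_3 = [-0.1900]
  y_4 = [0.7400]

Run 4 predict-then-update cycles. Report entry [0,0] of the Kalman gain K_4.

K[0,0] = 0.5227

step 1: x^-=[-1.7475]  P^-=[0.5944]  S=[0.8944]  K=[0.6646]  nu=[3.8575]  x^+=[0.8161]  P^+=[0.1994]
step 2: x^-=[0.6121]  P^-=[0.3521]  S=[0.6521]  K=[0.5400]  nu=[-2.5921]  x^+=[-0.7876]  P^+=[0.1620]
step 3: x^-=[-0.5907]  P^-=[0.3311]  S=[0.6311]  K=[0.5247]  nu=[0.4007]  x^+=[-0.3805]  P^+=[0.1574]
step 4: x^-=[-0.2854]  P^-=[0.3285]  S=[0.6285]  K=[0.5227]  nu=[1.0254]  x^+=[0.2506]  P^+=[0.1568]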